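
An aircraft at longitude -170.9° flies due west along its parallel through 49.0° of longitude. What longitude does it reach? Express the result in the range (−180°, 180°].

Start at -170.9°; shift −49.0° → -219.9°.
-219.9° lies outside (−180°, 180°]; add 360° → +140.1°.

+140.1°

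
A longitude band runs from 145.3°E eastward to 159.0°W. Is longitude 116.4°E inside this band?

Band width going east from +145.3° to -159.0°: ((-159.0 − 145.3) mod 360) = 55.7°.
Offset of +116.4° east of the west edge: ((116.4 − 145.3) mod 360) = 331.1°.
331.1° > 55.7° ⇒ outside.

No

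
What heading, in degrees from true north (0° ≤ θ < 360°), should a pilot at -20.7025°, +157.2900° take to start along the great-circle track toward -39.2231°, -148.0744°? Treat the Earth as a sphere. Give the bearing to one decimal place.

Δλ = -148.0744 − 157.2900 = -305.3644°; wrapped into (−180°, 180°]: 54.6356°.
θ = atan2( sin Δλ · cos φ₂ , cos φ₁ · sin φ₂ − sin φ₁ · cos φ₂ · cos Δλ )
  = atan2(0.63175, -0.43300) = 124.427° → normalised to [0°, 360°): 124.427°.

124.4°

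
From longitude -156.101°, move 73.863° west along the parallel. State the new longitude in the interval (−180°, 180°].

Start at -156.101°; shift −73.863° → -229.964°.
-229.964° lies outside (−180°, 180°]; add 360° → +130.036°.

+130.036°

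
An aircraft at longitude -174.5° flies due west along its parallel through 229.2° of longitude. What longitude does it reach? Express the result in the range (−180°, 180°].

-43.7°

Start at -174.5°; shift −229.2° → -403.7°.
-403.7° lies outside (−180°, 180°]; add 360° → -43.7°.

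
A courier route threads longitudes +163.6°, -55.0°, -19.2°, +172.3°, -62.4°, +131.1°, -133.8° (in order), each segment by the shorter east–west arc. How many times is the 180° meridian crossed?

5

Leg 1: +163.6° → -55.0°, shortest Δλ = 141.4° (east) — crosses 180°.
Leg 2: -55.0° → -19.2°, shortest Δλ = 35.8° (east) — does not cross 180°.
Leg 3: -19.2° → +172.3°, shortest Δλ = -168.5° (west) — crosses 180°.
Leg 4: +172.3° → -62.4°, shortest Δλ = 125.3° (east) — crosses 180°.
Leg 5: -62.4° → +131.1°, shortest Δλ = -166.5° (west) — crosses 180°.
Leg 6: +131.1° → -133.8°, shortest Δλ = 95.1° (east) — crosses 180°.
Total crossings: 5.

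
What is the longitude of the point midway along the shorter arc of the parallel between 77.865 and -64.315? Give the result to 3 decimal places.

Signed shortest Δλ from +77.865° to -64.315° is -142.180°.
Midpoint longitude = +77.865° + (-142.180°)/2 = +77.865° − 71.090° = +6.775°.

+6.775°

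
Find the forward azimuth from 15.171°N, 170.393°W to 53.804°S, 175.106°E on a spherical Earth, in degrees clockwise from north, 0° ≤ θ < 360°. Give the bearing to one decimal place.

Δλ = 175.106 − -170.393 = 345.499°; wrapped into (−180°, 180°]: -14.501°.
θ = atan2( sin Δλ · cos φ₂ , cos φ₁ · sin φ₂ − sin φ₁ · cos φ₂ · cos Δλ )
  = atan2(-0.14787, -0.92850) = -170.951° → normalised to [0°, 360°): 189.049°.

189.0°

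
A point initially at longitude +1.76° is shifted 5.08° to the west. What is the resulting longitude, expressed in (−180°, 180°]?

-3.32°

Start at +1.76°; shift −5.08° → -3.32°.
-3.32° already lies in (−180°, 180°].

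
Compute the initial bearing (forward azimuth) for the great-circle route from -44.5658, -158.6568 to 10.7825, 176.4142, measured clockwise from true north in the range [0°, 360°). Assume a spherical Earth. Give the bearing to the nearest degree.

Δλ = 176.4142 − -158.6568 = 335.0710°; wrapped into (−180°, 180°]: -24.9290°.
θ = atan2( sin Δλ · cos φ₂ , cos φ₁ · sin φ₂ − sin φ₁ · cos φ₂ · cos Δλ )
  = atan2(-0.41405, 0.75840) = -28.633° → normalised to [0°, 360°): 331.367°.

331°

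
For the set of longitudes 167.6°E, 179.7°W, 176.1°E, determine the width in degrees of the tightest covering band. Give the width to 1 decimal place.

12.7°

Sort the longitudes: -179.7°, +167.6°, +176.1°.
Eastward gaps between consecutive values (wrapping around): 347.3°, 8.5°, 4.2°.
Largest gap = 347.3° ⇒ minimal covering band is its complement: 360° − 347.3° = 12.7°.
Band runs from +167.6° eastward to -179.7°, crossing the antimeridian.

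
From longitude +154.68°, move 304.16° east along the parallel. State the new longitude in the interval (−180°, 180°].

+98.84°

Start at +154.68°; shift +304.16° → +458.84°.
+458.84° lies outside (−180°, 180°]; subtract 360° → +98.84°.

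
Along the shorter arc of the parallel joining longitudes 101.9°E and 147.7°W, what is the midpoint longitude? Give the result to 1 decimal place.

Signed shortest Δλ from +101.9° to -147.7° is +110.4°.
Midpoint longitude = +101.9° + (+110.4°)/2 = +101.9° + 55.2° = +157.1°.
(The naïve average (+101.9 + -147.7)/2 = -22.9° is on the wrong side of the globe.)

157.1°E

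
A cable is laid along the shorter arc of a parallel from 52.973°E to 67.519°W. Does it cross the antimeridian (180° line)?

Signed shortest Δλ = ((-67.519 − 52.973 + 180) mod 360) − 180 = -120.492°.
Going west by 120.492° from +52.973° reaches -67.519° without touching 180°.

No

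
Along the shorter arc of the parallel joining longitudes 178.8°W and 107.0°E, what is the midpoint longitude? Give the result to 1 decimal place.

Signed shortest Δλ from -178.8° to +107.0° is -74.2°.
Midpoint longitude = -178.8° + (-74.2°)/2 = -178.8° − 37.1° = -215.9°.
Normalise into (−180°, 180°]: +144.1°.
(The naïve average (-178.8 + +107.0)/2 = -35.9° is on the wrong side of the globe.)

144.1°E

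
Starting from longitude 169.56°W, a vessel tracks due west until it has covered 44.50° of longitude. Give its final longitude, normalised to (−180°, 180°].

Start at -169.56°; shift −44.50° → -214.06°.
-214.06° lies outside (−180°, 180°]; add 360° → +145.94°.

145.94°E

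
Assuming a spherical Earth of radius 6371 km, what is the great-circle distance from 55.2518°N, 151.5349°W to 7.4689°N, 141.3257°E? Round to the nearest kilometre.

7890 km

Δλ = 141.3257 − -151.5349 = 292.8606°; wrapped into (−180°, 180°]: -67.1394°.
Δφ = 7.4689 − 55.2518 = -47.7829°.
a = sin²(Δφ/2) + cos φ₁ · cos φ₂ · sin²(Δλ/2) = 0.336822.
c = 2·atan2(√a, √(1−a)) = 1.23835 rad → d = 6371·c ≈ 7889.53 km.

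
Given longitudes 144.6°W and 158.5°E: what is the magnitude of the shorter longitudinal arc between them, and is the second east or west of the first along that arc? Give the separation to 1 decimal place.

Raw difference: 158.5 − -144.6 = 303.1°.
Normalise into (−180°, 180°]: 303.1° − 360° = -56.9°.
Negative ⇒ the second point lies to the west; separation 56.9°.

56.9° west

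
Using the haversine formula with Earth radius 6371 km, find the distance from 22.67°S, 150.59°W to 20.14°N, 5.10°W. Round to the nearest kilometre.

16439 km

Δλ = -5.10 − -150.59 = 145.49°.
Δφ = 20.14 − -22.67 = 42.81°.
a = sin²(Δφ/2) + cos φ₁ · cos φ₂ · sin²(Δλ/2) = 0.923288.
c = 2·atan2(√a, √(1−a)) = 2.58032 rad → d = 6371·c ≈ 16439.20 km.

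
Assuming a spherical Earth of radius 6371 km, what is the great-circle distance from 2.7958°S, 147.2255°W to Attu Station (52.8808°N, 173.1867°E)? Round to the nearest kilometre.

7207 km

Δλ = 173.1867 − -147.2255 = 320.4122°; wrapped into (−180°, 180°]: -39.5878°.
Δφ = 52.8808 − -2.7958 = 55.6766°.
a = sin²(Δφ/2) + cos φ₁ · cos φ₂ · sin²(Δλ/2) = 0.287190.
c = 2·atan2(√a, √(1−a)) = 1.13115 rad → d = 6371·c ≈ 7206.55 km.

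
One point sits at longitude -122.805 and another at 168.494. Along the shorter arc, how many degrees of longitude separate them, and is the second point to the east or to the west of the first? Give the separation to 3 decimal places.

Raw difference: 168.494 − -122.805 = 291.299°.
Normalise into (−180°, 180°]: 291.299° − 360° = -68.701°.
Negative ⇒ the second point lies to the west; separation 68.701°.

68.701° west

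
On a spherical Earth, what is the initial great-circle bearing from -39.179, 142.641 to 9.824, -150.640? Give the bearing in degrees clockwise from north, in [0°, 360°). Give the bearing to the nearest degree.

67°

Δλ = -150.640 − 142.641 = -293.281°; wrapped into (−180°, 180°]: 66.719°.
θ = atan2( sin Δλ · cos φ₂ , cos φ₁ · sin φ₂ − sin φ₁ · cos φ₂ · cos Δλ )
  = atan2(0.90511, 0.37829) = 67.317° → normalised to [0°, 360°): 67.317°.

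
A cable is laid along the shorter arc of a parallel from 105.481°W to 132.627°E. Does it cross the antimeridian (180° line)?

Yes

Naïve |132.627 − -105.481| = 238.108° > 180°, so the shorter arc goes the other way round — across 180°.
Signed shortest Δλ = ((132.627 − -105.481 + 180) mod 360) − 180 = -121.892°.
Going west by 121.892° from -105.481° passes through 180° before reaching +132.627°.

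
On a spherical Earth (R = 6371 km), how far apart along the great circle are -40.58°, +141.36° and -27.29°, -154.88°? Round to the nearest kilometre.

Δλ = -154.88 − 141.36 = -296.24°; wrapped into (−180°, 180°]: 63.76°.
Δφ = -27.29 − -40.58 = 13.29°.
a = sin²(Δφ/2) + cos φ₁ · cos φ₂ · sin²(Δλ/2) = 0.201661.
c = 2·atan2(√a, √(1−a)) = 0.93144 rad → d = 6371·c ≈ 5934.21 km.

5934 km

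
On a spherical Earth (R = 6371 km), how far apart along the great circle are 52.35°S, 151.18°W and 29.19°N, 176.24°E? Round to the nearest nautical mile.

Δλ = 176.24 − -151.18 = 327.42°; wrapped into (−180°, 180°]: -32.58°.
Δφ = 29.19 − -52.35 = 81.54°.
a = sin²(Δφ/2) + cos φ₁ · cos φ₂ · sin²(Δλ/2) = 0.468398.
c = 2·atan2(√a, √(1−a)) = 1.50755 rad → d = 6371·c ≈ 9604.60 km ≈ 5186.07 nmi.

5186 nmi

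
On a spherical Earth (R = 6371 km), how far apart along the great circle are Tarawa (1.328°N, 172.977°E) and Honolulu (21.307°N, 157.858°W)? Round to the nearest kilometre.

Δλ = -157.858 − 172.977 = -330.835°; wrapped into (−180°, 180°]: 29.165°.
Δφ = 21.307 − 1.328 = 19.979°.
a = sin²(Δφ/2) + cos φ₁ · cos φ₂ · sin²(Δλ/2) = 0.089132.
c = 2·atan2(√a, √(1−a)) = 0.60635 rad → d = 6371·c ≈ 3863.03 km.

3863 km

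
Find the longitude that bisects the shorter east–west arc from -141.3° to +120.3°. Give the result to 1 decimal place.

Signed shortest Δλ from -141.3° to +120.3° is -98.4°.
Midpoint longitude = -141.3° + (-98.4°)/2 = -141.3° − 49.2° = -190.5°.
Normalise into (−180°, 180°]: +169.5°.
(The naïve average (-141.3 + +120.3)/2 = -10.5° is on the wrong side of the globe.)

+169.5°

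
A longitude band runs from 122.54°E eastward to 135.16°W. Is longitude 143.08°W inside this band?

Band width going east from +122.54° to -135.16°: ((-135.16 − 122.54) mod 360) = 102.30°.
Offset of -143.08° east of the west edge: ((-143.08 − 122.54) mod 360) = 94.38°.
94.38° ≤ 102.30° ⇒ inside.

Yes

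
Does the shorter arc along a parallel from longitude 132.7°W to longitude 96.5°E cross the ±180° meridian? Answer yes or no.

Naïve |96.5 − -132.7| = 229.2° > 180°, so the shorter arc goes the other way round — across 180°.
Signed shortest Δλ = ((96.5 − -132.7 + 180) mod 360) − 180 = -130.8°.
Going west by 130.8° from -132.7° passes through 180° before reaching +96.5°.

Yes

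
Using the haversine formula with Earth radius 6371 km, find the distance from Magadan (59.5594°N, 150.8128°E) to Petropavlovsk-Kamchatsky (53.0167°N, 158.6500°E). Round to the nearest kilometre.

Δλ = 158.6500 − 150.8128 = 7.8372°.
Δφ = 53.0167 − 59.5594 = -6.5427°.
a = sin²(Δφ/2) + cos φ₁ · cos φ₂ · sin²(Δλ/2) = 0.004680.
c = 2·atan2(√a, √(1−a)) = 0.13693 rad → d = 6371·c ≈ 872.35 km.

872 km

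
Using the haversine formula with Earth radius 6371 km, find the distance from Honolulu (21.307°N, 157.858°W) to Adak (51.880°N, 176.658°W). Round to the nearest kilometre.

3766 km

Δλ = -176.658 − -157.858 = -18.800°.
Δφ = 51.880 − 21.307 = 30.573°.
a = sin²(Δφ/2) + cos φ₁ · cos φ₂ · sin²(Δλ/2) = 0.084851.
c = 2·atan2(√a, √(1−a)) = 0.59115 rad → d = 6371·c ≈ 3766.23 km.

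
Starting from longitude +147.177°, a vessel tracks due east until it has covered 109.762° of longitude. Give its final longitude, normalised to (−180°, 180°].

Start at +147.177°; shift +109.762° → +256.939°.
+256.939° lies outside (−180°, 180°]; subtract 360° → -103.061°.

-103.061°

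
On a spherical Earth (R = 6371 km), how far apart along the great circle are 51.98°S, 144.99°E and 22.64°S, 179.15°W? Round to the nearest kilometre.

Δλ = -179.15 − 144.99 = -324.14°; wrapped into (−180°, 180°]: 35.86°.
Δφ = -22.64 − -51.98 = 29.34°.
a = sin²(Δφ/2) + cos φ₁ · cos φ₂ · sin²(Δλ/2) = 0.118013.
c = 2·atan2(√a, √(1−a)) = 0.70135 rad → d = 6371·c ≈ 4468.28 km.

4468 km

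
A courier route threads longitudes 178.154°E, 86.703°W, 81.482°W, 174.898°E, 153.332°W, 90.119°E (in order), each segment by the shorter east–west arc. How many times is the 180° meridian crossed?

Leg 1: +178.154° → -86.703°, shortest Δλ = 95.143° (east) — crosses 180°.
Leg 2: -86.703° → -81.482°, shortest Δλ = 5.221° (east) — does not cross 180°.
Leg 3: -81.482° → +174.898°, shortest Δλ = -103.62° (west) — crosses 180°.
Leg 4: +174.898° → -153.332°, shortest Δλ = 31.77° (east) — crosses 180°.
Leg 5: -153.332° → +90.119°, shortest Δλ = -116.549° (west) — crosses 180°.
Total crossings: 4.

4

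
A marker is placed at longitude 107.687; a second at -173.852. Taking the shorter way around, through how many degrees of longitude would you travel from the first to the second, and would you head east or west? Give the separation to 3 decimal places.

78.461° east

Raw difference: -173.852 − 107.687 = -281.539°.
Normalise into (−180°, 180°]: -281.539° + 360° = 78.461°.
Positive ⇒ the second point lies to the east; separation 78.461°.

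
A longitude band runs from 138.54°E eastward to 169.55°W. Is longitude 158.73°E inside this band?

Yes

Band width going east from +138.54° to -169.55°: ((-169.55 − 138.54) mod 360) = 51.91°.
Offset of +158.73° east of the west edge: ((158.73 − 138.54) mod 360) = 20.19°.
20.19° ≤ 51.91° ⇒ inside.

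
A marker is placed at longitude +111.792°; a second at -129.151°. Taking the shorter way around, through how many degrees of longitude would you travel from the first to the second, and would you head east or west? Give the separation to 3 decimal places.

Raw difference: -129.151 − 111.792 = -240.943°.
Normalise into (−180°, 180°]: -240.943° + 360° = 119.057°.
Positive ⇒ the second point lies to the east; separation 119.057°.

119.057° east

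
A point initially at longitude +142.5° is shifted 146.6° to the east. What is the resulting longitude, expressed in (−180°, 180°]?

-70.9°

Start at +142.5°; shift +146.6° → +289.1°.
+289.1° lies outside (−180°, 180°]; subtract 360° → -70.9°.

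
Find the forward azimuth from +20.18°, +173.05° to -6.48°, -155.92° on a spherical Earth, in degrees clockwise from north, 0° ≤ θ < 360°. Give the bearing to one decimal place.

128.0°

Δλ = -155.92 − 173.05 = -328.97°; wrapped into (−180°, 180°]: 31.03°.
θ = atan2( sin Δλ · cos φ₂ , cos φ₁ · sin φ₂ − sin φ₁ · cos φ₂ · cos Δλ )
  = atan2(0.51219, -0.39964) = 127.964° → normalised to [0°, 360°): 127.964°.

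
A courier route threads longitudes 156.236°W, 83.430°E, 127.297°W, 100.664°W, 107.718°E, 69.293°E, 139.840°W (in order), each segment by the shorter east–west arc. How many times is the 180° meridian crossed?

Leg 1: -156.236° → +83.430°, shortest Δλ = -120.334° (west) — crosses 180°.
Leg 2: +83.430° → -127.297°, shortest Δλ = 149.273° (east) — crosses 180°.
Leg 3: -127.297° → -100.664°, shortest Δλ = 26.633° (east) — does not cross 180°.
Leg 4: -100.664° → +107.718°, shortest Δλ = -151.618° (west) — crosses 180°.
Leg 5: +107.718° → +69.293°, shortest Δλ = -38.425° (west) — does not cross 180°.
Leg 6: +69.293° → -139.840°, shortest Δλ = 150.867° (east) — crosses 180°.
Total crossings: 4.

4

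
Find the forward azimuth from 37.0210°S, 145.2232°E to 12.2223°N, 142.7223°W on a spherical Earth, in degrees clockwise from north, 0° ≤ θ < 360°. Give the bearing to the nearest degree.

Δλ = -142.7223 − 145.2232 = -287.9455°; wrapped into (−180°, 180°]: 72.0545°.
θ = atan2( sin Δλ · cos φ₂ , cos φ₁ · sin φ₂ − sin φ₁ · cos φ₂ · cos Δλ )
  = atan2(0.92979, 0.35034) = 69.354° → normalised to [0°, 360°): 69.354°.

69°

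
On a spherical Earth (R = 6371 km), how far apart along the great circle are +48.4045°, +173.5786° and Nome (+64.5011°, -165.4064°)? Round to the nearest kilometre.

2185 km

Δλ = -165.4064 − 173.5786 = -338.9850°; wrapped into (−180°, 180°]: 21.0150°.
Δφ = 64.5011 − 48.4045 = 16.0966°.
a = sin²(Δφ/2) + cos φ₁ · cos φ₂ · sin²(Δλ/2) = 0.029107.
c = 2·atan2(√a, √(1−a)) = 0.34289 rad → d = 6371·c ≈ 2184.56 km.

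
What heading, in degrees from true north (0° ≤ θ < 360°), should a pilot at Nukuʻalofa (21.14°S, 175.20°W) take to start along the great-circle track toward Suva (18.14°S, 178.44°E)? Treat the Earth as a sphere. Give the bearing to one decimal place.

Δλ = 178.44 − -175.20 = 353.64°; wrapped into (−180°, 180°]: -6.36°.
θ = atan2( sin Δλ · cos φ₂ , cos φ₁ · sin φ₂ − sin φ₁ · cos φ₂ · cos Δλ )
  = atan2(-0.10527, 0.05023) = -64.493° → normalised to [0°, 360°): 295.507°.

295.5°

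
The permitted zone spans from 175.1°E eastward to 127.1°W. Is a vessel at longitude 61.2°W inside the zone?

No

Band width going east from +175.1° to -127.1°: ((-127.1 − 175.1) mod 360) = 57.8°.
Offset of -61.2° east of the west edge: ((-61.2 − 175.1) mod 360) = 123.7°.
123.7° > 57.8° ⇒ outside.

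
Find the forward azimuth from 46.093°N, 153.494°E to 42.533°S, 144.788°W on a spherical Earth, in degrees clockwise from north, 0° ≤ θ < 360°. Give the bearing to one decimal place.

138.0°

Δλ = -144.788 − 153.494 = -298.282°; wrapped into (−180°, 180°]: 61.718°.
θ = atan2( sin Δλ · cos φ₂ , cos φ₁ · sin φ₂ − sin φ₁ · cos φ₂ · cos Δλ )
  = atan2(0.64892, -0.72036) = 137.986° → normalised to [0°, 360°): 137.986°.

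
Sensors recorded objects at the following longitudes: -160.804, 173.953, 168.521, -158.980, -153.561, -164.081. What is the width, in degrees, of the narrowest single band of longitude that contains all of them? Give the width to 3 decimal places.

Sort the longitudes: -164.081°, -160.804°, -158.980°, -153.561°, +168.521°, +173.953°.
Eastward gaps between consecutive values (wrapping around): 3.277°, 1.824°, 5.419°, 322.082°, 5.432°, 21.966°.
Largest gap = 322.082° ⇒ minimal covering band is its complement: 360° − 322.082° = 37.918°.
Band runs from +168.521° eastward to -153.561°, crossing the antimeridian.

37.918°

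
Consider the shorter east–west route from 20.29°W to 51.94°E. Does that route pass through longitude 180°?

No

Signed shortest Δλ = ((51.94 − -20.29 + 180) mod 360) − 180 = 72.23°.
Going east by 72.23° from -20.29° reaches +51.94° without touching 180°.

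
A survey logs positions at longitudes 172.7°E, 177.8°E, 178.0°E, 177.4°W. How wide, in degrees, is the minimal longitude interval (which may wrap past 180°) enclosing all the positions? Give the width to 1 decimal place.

Sort the longitudes: -177.4°, +172.7°, +177.8°, +178.0°.
Eastward gaps between consecutive values (wrapping around): 350.1°, 5.1°, 0.2°, 4.6°.
Largest gap = 350.1° ⇒ minimal covering band is its complement: 360° − 350.1° = 9.9°.
Band runs from +172.7° eastward to -177.4°, crossing the antimeridian.

9.9°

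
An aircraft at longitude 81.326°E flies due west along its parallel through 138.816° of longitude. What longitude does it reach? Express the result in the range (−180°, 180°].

57.490°W

Start at +81.326°; shift −138.816° → -57.490°.
-57.490° already lies in (−180°, 180°].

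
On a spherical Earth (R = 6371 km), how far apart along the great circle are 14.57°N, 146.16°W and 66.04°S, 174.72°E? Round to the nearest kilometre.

Δλ = 174.72 − -146.16 = 320.88°; wrapped into (−180°, 180°]: -39.12°.
Δφ = -66.04 − 14.57 = -80.61°.
a = sin²(Δφ/2) + cos φ₁ · cos φ₂ · sin²(Δλ/2) = 0.462478.
c = 2·atan2(√a, √(1−a)) = 1.49568 rad → d = 6371·c ≈ 9528.98 km.

9529 km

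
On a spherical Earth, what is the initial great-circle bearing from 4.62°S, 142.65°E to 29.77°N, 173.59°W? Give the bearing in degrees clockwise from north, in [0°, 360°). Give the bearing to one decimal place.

47.7°

Δλ = -173.59 − 142.65 = -316.24°; wrapped into (−180°, 180°]: 43.76°.
θ = atan2( sin Δλ · cos φ₂ , cos φ₁ · sin φ₂ − sin φ₁ · cos φ₂ · cos Δλ )
  = atan2(0.60036, 0.54540) = 47.746° → normalised to [0°, 360°): 47.746°.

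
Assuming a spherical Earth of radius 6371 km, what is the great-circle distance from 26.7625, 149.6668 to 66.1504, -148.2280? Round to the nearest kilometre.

6060 km

Δλ = -148.2280 − 149.6668 = -297.8948°; wrapped into (−180°, 180°]: 62.1052°.
Δφ = 66.1504 − 26.7625 = 39.3879°.
a = sin²(Δφ/2) + cos φ₁ · cos φ₂ · sin²(Δλ/2) = 0.209626.
c = 2·atan2(√a, √(1−a)) = 0.95115 rad → d = 6371·c ≈ 6059.77 km.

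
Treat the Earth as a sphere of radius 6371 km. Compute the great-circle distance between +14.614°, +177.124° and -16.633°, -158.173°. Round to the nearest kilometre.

4408 km

Δλ = -158.173 − 177.124 = -335.297°; wrapped into (−180°, 180°]: 24.703°.
Δφ = -16.633 − 14.614 = -31.247°.
a = sin²(Δφ/2) + cos φ₁ · cos φ₂ · sin²(Δλ/2) = 0.114954.
c = 2·atan2(√a, √(1−a)) = 0.69181 rad → d = 6371·c ≈ 4407.54 km.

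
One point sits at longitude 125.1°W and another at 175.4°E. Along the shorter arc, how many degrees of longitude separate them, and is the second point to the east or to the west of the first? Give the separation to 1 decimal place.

59.5° west

Raw difference: 175.4 − -125.1 = 300.5°.
Normalise into (−180°, 180°]: 300.5° − 360° = -59.5°.
Negative ⇒ the second point lies to the west; separation 59.5°.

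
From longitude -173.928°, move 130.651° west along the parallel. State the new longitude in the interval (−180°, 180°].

+55.421°

Start at -173.928°; shift −130.651° → -304.579°.
-304.579° lies outside (−180°, 180°]; add 360° → +55.421°.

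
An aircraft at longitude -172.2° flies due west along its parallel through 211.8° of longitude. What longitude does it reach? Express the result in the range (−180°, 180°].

Start at -172.2°; shift −211.8° → -384.0°.
-384.0° lies outside (−180°, 180°]; add 360° → -24.0°.

-24.0°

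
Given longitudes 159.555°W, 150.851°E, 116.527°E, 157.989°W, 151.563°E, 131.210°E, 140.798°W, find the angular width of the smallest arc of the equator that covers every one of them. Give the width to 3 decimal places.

102.675°

Sort the longitudes: -159.555°, -157.989°, -140.798°, +116.527°, +131.210°, +150.851°, +151.563°.
Eastward gaps between consecutive values (wrapping around): 1.566°, 17.191°, 257.325°, 14.683°, 19.641°, 0.712°, 48.882°.
Largest gap = 257.325° ⇒ minimal covering band is its complement: 360° − 257.325° = 102.675°.
Band runs from +116.527° eastward to -140.798°, crossing the antimeridian.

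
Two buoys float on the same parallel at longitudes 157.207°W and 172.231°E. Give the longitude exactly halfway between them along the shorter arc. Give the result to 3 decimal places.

172.488°W

Signed shortest Δλ from -157.207° to +172.231° is -30.562°.
Midpoint longitude = -157.207° + (-30.562°)/2 = -157.207° − 15.281° = -172.488°.
(The naïve average (-157.207 + +172.231)/2 = 7.512° is on the wrong side of the globe.)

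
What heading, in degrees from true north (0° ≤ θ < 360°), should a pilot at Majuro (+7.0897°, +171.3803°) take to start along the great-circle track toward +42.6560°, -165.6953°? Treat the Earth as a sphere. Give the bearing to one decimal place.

Δλ = -165.6953 − 171.3803 = -337.0756°; wrapped into (−180°, 180°]: 22.9244°.
θ = atan2( sin Δλ · cos φ₂ , cos φ₁ · sin φ₂ − sin φ₁ · cos φ₂ · cos Δλ )
  = atan2(0.28646, 0.58881) = 25.943° → normalised to [0°, 360°): 25.943°.

25.9°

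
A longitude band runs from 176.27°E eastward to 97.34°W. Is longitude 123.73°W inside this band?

Band width going east from +176.27° to -97.34°: ((-97.34 − 176.27) mod 360) = 86.39°.
Offset of -123.73° east of the west edge: ((-123.73 − 176.27) mod 360) = 60.00°.
60.00° ≤ 86.39° ⇒ inside.

Yes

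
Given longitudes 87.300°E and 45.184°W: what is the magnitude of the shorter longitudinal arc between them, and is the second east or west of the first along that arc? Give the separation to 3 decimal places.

132.484° west

Raw difference: -45.184 − 87.300 = -132.484°.
Normalise into (−180°, 180°]: -132.484° stays -132.484°.
Negative ⇒ the second point lies to the west; separation 132.484°.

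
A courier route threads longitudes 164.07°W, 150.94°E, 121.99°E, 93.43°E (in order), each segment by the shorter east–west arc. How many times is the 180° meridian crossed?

1

Leg 1: -164.07° → +150.94°, shortest Δλ = -44.99° (west) — crosses 180°.
Leg 2: +150.94° → +121.99°, shortest Δλ = -28.95° (west) — does not cross 180°.
Leg 3: +121.99° → +93.43°, shortest Δλ = -28.56° (west) — does not cross 180°.
Total crossings: 1.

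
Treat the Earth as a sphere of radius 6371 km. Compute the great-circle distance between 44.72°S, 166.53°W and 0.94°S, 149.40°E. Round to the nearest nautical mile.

Δλ = 149.40 − -166.53 = 315.93°; wrapped into (−180°, 180°]: -44.07°.
Δφ = -0.94 − -44.72 = 43.78°.
a = sin²(Δφ/2) + cos φ₁ · cos φ₂ · sin²(Δλ/2) = 0.238999.
c = 2·atan2(√a, √(1−a)) = 1.02160 rad → d = 6371·c ≈ 6508.62 km ≈ 3514.37 nmi.

3514 nmi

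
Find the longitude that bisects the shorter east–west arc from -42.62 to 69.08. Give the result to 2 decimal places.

Signed shortest Δλ from -42.62° to +69.08° is +111.70°.
Midpoint longitude = -42.62° + (+111.70°)/2 = -42.62° + 55.85° = +13.23°.

+13.23°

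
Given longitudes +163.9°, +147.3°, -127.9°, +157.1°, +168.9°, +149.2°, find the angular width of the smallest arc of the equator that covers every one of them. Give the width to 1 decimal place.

Sort the longitudes: -127.9°, +147.3°, +149.2°, +157.1°, +163.9°, +168.9°.
Eastward gaps between consecutive values (wrapping around): 275.2°, 1.9°, 7.9°, 6.8°, 5.0°, 63.2°.
Largest gap = 275.2° ⇒ minimal covering band is its complement: 360° − 275.2° = 84.8°.
Band runs from +147.3° eastward to -127.9°, crossing the antimeridian.

84.8°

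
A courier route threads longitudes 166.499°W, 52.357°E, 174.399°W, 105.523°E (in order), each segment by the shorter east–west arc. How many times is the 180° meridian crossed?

3

Leg 1: -166.499° → +52.357°, shortest Δλ = -141.144° (west) — crosses 180°.
Leg 2: +52.357° → -174.399°, shortest Δλ = 133.244° (east) — crosses 180°.
Leg 3: -174.399° → +105.523°, shortest Δλ = -80.078° (west) — crosses 180°.
Total crossings: 3.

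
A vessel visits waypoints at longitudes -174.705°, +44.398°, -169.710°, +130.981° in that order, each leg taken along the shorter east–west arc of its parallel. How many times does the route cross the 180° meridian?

3

Leg 1: -174.705° → +44.398°, shortest Δλ = -140.897° (west) — crosses 180°.
Leg 2: +44.398° → -169.710°, shortest Δλ = 145.892° (east) — crosses 180°.
Leg 3: -169.710° → +130.981°, shortest Δλ = -59.309° (west) — crosses 180°.
Total crossings: 3.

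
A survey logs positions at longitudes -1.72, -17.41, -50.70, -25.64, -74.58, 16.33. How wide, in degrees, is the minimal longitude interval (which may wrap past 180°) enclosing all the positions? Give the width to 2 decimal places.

Sort the longitudes: -74.58°, -50.70°, -25.64°, -17.41°, -1.72°, +16.33°.
Eastward gaps between consecutive values (wrapping around): 23.88°, 25.06°, 8.23°, 15.69°, 18.05°, 269.09°.
Largest gap = 269.09° ⇒ minimal covering band is its complement: 360° − 269.09° = 90.91°.
Band runs from -74.58° eastward to +16.33°.

90.91°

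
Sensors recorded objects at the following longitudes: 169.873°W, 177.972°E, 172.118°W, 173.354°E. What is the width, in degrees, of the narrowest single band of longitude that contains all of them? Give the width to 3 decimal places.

Sort the longitudes: -172.118°, -169.873°, +173.354°, +177.972°.
Eastward gaps between consecutive values (wrapping around): 2.245°, 343.227°, 4.618°, 9.910°.
Largest gap = 343.227° ⇒ minimal covering band is its complement: 360° − 343.227° = 16.773°.
Band runs from +173.354° eastward to -169.873°, crossing the antimeridian.

16.773°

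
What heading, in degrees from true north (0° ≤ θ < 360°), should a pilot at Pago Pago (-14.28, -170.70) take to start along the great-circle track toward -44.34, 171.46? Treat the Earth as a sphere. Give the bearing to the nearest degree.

203°

Δλ = 171.46 − -170.70 = 342.16°; wrapped into (−180°, 180°]: -17.84°.
θ = atan2( sin Δλ · cos φ₂ , cos φ₁ · sin φ₂ − sin φ₁ · cos φ₂ · cos Δλ )
  = atan2(-0.21911, -0.50939) = -156.725° → normalised to [0°, 360°): 203.275°.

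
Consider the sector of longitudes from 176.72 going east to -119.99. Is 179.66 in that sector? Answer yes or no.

Yes

Band width going east from +176.72° to -119.99°: ((-119.99 − 176.72) mod 360) = 63.29°.
Offset of +179.66° east of the west edge: ((179.66 − 176.72) mod 360) = 2.94°.
2.94° ≤ 63.29° ⇒ inside.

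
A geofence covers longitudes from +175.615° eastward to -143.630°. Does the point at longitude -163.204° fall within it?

Band width going east from +175.615° to -143.630°: ((-143.630 − 175.615) mod 360) = 40.755°.
Offset of -163.204° east of the west edge: ((-163.204 − 175.615) mod 360) = 21.181°.
21.181° ≤ 40.755° ⇒ inside.

Yes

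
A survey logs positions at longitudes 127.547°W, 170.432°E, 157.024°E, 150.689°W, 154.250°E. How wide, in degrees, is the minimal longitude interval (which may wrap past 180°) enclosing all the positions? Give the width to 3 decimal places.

78.203°

Sort the longitudes: -150.689°, -127.547°, +154.250°, +157.024°, +170.432°.
Eastward gaps between consecutive values (wrapping around): 23.142°, 281.797°, 2.774°, 13.408°, 38.879°.
Largest gap = 281.797° ⇒ minimal covering band is its complement: 360° − 281.797° = 78.203°.
Band runs from +154.250° eastward to -127.547°, crossing the antimeridian.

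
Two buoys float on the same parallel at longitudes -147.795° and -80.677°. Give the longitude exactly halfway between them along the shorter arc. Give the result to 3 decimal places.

-114.236°

Signed shortest Δλ from -147.795° to -80.677° is +67.118°.
Midpoint longitude = -147.795° + (+67.118°)/2 = -147.795° + 33.559° = -114.236°.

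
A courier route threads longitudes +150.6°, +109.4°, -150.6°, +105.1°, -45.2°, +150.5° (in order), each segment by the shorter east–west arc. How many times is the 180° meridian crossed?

Leg 1: +150.6° → +109.4°, shortest Δλ = -41.2° (west) — does not cross 180°.
Leg 2: +109.4° → -150.6°, shortest Δλ = 100.0° (east) — crosses 180°.
Leg 3: -150.6° → +105.1°, shortest Δλ = -104.3° (west) — crosses 180°.
Leg 4: +105.1° → -45.2°, shortest Δλ = -150.3° (west) — does not cross 180°.
Leg 5: -45.2° → +150.5°, shortest Δλ = -164.3° (west) — crosses 180°.
Total crossings: 3.

3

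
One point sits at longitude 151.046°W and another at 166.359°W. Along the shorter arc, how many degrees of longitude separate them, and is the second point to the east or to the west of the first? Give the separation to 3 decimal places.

Raw difference: -166.359 − -151.046 = -15.313°.
Normalise into (−180°, 180°]: -15.313° stays -15.313°.
Negative ⇒ the second point lies to the west; separation 15.313°.

15.313° west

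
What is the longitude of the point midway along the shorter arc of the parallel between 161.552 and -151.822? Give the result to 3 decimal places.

-175.135°

Signed shortest Δλ from +161.552° to -151.822° is +46.626°.
Midpoint longitude = +161.552° + (+46.626°)/2 = +161.552° + 23.313° = +184.865°.
Normalise into (−180°, 180°]: -175.135°.
(The naïve average (+161.552 + -151.822)/2 = 4.865° is on the wrong side of the globe.)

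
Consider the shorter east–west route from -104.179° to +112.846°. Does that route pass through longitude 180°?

Yes

Naïve |112.846 − -104.179| = 217.025° > 180°, so the shorter arc goes the other way round — across 180°.
Signed shortest Δλ = ((112.846 − -104.179 + 180) mod 360) − 180 = -142.975°.
Going west by 142.975° from -104.179° passes through 180° before reaching +112.846°.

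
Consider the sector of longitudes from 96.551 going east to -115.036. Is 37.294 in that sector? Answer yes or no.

Band width going east from +96.551° to -115.036°: ((-115.036 − 96.551) mod 360) = 148.413°.
Offset of +37.294° east of the west edge: ((37.294 − 96.551) mod 360) = 300.743°.
300.743° > 148.413° ⇒ outside.

No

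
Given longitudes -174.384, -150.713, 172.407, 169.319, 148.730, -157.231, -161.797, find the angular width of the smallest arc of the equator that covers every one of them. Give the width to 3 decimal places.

Sort the longitudes: -174.384°, -161.797°, -157.231°, -150.713°, +148.730°, +169.319°, +172.407°.
Eastward gaps between consecutive values (wrapping around): 12.587°, 4.566°, 6.518°, 299.443°, 20.589°, 3.088°, 13.209°.
Largest gap = 299.443° ⇒ minimal covering band is its complement: 360° − 299.443° = 60.557°.
Band runs from +148.730° eastward to -150.713°, crossing the antimeridian.

60.557°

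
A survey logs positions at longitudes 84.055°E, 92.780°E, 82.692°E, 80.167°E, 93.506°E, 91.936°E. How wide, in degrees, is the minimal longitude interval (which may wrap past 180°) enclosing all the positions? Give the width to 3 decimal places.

13.339°

Sort the longitudes: +80.167°, +82.692°, +84.055°, +91.936°, +92.780°, +93.506°.
Eastward gaps between consecutive values (wrapping around): 2.525°, 1.363°, 7.881°, 0.844°, 0.726°, 346.661°.
Largest gap = 346.661° ⇒ minimal covering band is its complement: 360° − 346.661° = 13.339°.
Band runs from +80.167° eastward to +93.506°.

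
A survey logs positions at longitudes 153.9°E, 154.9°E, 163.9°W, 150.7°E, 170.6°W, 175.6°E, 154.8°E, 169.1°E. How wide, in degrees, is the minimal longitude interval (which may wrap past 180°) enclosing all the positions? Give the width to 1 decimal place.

45.4°

Sort the longitudes: -170.6°, -163.9°, +150.7°, +153.9°, +154.8°, +154.9°, +169.1°, +175.6°.
Eastward gaps between consecutive values (wrapping around): 6.7°, 314.6°, 3.2°, 0.9°, 0.1°, 14.2°, 6.5°, 13.8°.
Largest gap = 314.6° ⇒ minimal covering band is its complement: 360° − 314.6° = 45.4°.
Band runs from +150.7° eastward to -163.9°, crossing the antimeridian.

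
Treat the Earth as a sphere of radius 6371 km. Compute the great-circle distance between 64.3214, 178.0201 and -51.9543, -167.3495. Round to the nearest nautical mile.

Δλ = -167.3495 − 178.0201 = -345.3696°; wrapped into (−180°, 180°]: 14.6304°.
Δφ = -51.9543 − 64.3214 = -116.2757°.
a = sin²(Δφ/2) + cos φ₁ · cos φ₂ · sin²(Δλ/2) = 0.725675.
c = 2·atan2(√a, √(1−a)) = 2.03907 rad → d = 6371·c ≈ 12990.94 km ≈ 7014.55 nmi.

7015 nmi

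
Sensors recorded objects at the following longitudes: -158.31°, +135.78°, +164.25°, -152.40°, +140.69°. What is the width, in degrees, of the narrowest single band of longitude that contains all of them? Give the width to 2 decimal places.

71.82°

Sort the longitudes: -158.31°, -152.40°, +135.78°, +140.69°, +164.25°.
Eastward gaps between consecutive values (wrapping around): 5.91°, 288.18°, 4.91°, 23.56°, 37.44°.
Largest gap = 288.18° ⇒ minimal covering band is its complement: 360° − 288.18° = 71.82°.
Band runs from +135.78° eastward to -152.40°, crossing the antimeridian.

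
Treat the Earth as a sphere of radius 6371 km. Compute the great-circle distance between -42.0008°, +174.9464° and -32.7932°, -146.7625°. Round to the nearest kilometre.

3502 km

Δλ = -146.7625 − 174.9464 = -321.7089°; wrapped into (−180°, 180°]: 38.2911°.
Δφ = -32.7932 − -42.0008 = 9.2076°.
a = sin²(Δφ/2) + cos φ₁ · cos φ₂ · sin²(Δλ/2) = 0.073638.
c = 2·atan2(√a, √(1−a)) = 0.54962 rad → d = 6371·c ≈ 3501.61 km.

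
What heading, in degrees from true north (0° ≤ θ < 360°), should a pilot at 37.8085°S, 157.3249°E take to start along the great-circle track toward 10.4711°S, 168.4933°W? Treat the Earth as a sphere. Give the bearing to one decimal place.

57.3°

Δλ = -168.4933 − 157.3249 = -325.8182°; wrapped into (−180°, 180°]: 34.1818°.
θ = atan2( sin Δλ · cos φ₂ , cos φ₁ · sin φ₂ − sin φ₁ · cos φ₂ · cos Δλ )
  = atan2(0.55246, 0.35510) = 57.269° → normalised to [0°, 360°): 57.269°.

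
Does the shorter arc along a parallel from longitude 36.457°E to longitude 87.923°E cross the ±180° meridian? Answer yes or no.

Signed shortest Δλ = ((87.923 − 36.457 + 180) mod 360) − 180 = 51.466°.
Going east by 51.466° from +36.457° reaches +87.923° without touching 180°.

No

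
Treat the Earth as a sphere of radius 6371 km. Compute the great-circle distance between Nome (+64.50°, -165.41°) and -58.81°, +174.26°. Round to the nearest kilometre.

13818 km

Δλ = 174.26 − -165.41 = 339.67°; wrapped into (−180°, 180°]: -20.33°.
Δφ = -58.81 − 64.50 = -123.31°.
a = sin²(Δφ/2) + cos φ₁ · cos φ₂ · sin²(Δλ/2) = 0.781529.
c = 2·atan2(√a, √(1−a)) = 2.16888 rad → d = 6371·c ≈ 13817.91 km.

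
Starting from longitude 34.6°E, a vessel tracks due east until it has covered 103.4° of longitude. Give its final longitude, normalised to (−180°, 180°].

Start at +34.6°; shift +103.4° → +138.0°.
+138.0° already lies in (−180°, 180°].

138.0°E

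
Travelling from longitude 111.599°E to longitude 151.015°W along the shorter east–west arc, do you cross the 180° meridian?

Yes

Naïve |-151.015 − 111.599| = 262.614° > 180°, so the shorter arc goes the other way round — across 180°.
Signed shortest Δλ = ((-151.015 − 111.599 + 180) mod 360) − 180 = 97.386°.
Going east by 97.386° from +111.599° passes through 180° before reaching -151.015°.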